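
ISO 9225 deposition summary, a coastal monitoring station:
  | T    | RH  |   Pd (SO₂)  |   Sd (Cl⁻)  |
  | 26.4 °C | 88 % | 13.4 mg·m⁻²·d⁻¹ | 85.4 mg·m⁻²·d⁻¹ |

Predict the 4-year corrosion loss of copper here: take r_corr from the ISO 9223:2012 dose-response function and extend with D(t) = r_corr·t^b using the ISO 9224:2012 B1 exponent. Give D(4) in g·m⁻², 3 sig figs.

D(4) = 78.0 g·m⁻²

copper: T>10 °C ⇒ hinge -0.080·(26.4−10) = -1.3120
  sulphur-dioxide contribution → 0.5039 μm/a
  chloride contribution → 2.95 μm/a
  ⇒ r_corr(copper) = 3.454 μm/a
ISO 9224: D(t) = r_corr · t^b with b = 0.667 (copper, B1)
  D(4) = 3.454 × 4^0.667 = 3.454 × 2.521 = 8.708 μm
  Mass loss = 8.708 μm × 8.96 g/cm³ = 78.03 g·m⁻²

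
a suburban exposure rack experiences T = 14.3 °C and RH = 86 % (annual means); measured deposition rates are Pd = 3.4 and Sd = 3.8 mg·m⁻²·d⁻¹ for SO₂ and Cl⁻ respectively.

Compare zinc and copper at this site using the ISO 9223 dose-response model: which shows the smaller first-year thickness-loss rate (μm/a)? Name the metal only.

zinc

zinc: temperature factor f = -0.071·(4.3) = -0.3053
  SO₂ term: 0.0129·3.4^0.44·exp(0.046·86-0.3053) = 0.851
  Sd branch = 0.0175·Sd^0.57·e^(0.008·RH+0.085·T) = 0.2513 μm/a
  r_corr = 0.851 + 0.2513 = 1.102 μm/a
copper: T>10 °C ⇒ hinge -0.080·(14.3−10) = -0.3440
  Pd branch = 0.0053·Pd^0.26·e^(0.059·RH+f) = 0.8254 μm/a
  Cl⁻ term: 0.01025·3.8^0.27·exp(0.036·86+0.049·14.3) = 0.6549
  r_corr = 0.8254 + 0.6549 = 1.48 μm/a
Ordering by μm/a: copper (1.48) > zinc (1.1)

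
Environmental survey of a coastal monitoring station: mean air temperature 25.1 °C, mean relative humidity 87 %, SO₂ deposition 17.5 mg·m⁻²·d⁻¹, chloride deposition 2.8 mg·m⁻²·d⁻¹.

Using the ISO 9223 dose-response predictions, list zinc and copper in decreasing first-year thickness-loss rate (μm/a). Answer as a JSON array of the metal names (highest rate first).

zinc: T>10 °C ⇒ hinge -0.071·(25.1−10) = -1.0721
  Pd branch = 0.0129·Pd^0.44·e^(0.046·RH+f) = 0.8511 μm/a
  Cl⁻ term: 0.0175·2.8^0.57·exp(0.008·87+0.085·25.1) = 0.533
  r_corr = 0.8511 + 0.533 = 1.384 μm/a
copper: T>10 °C ⇒ hinge -0.080·(25.1−10) = -1.2080
  Pd branch = 0.0053·Pd^0.26·e^(0.059·RH+f) = 0.565 μm/a
  Cl⁻ term: 0.01025·2.8^0.27·exp(0.036·87+0.049·25.1) = 1.061
  sum: 0.565 + 1.061 → r_corr = 1.626 μm/a
Ordering by μm/a: copper (1.63) > zinc (1.38)

["copper", "zinc"]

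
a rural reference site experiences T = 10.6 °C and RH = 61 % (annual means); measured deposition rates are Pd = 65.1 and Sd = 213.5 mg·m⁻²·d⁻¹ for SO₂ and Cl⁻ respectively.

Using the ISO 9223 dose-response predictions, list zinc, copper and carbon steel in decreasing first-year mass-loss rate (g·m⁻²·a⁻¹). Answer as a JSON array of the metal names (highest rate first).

["carbon steel", "zinc", "copper"]

zinc: f(T) = -0.071·(T−10) [T>10 °C] = -0.0426
  SO₂ term: 0.0129·65.1^0.44·exp(0.046·61-0.0426) = 1.284
  Cl⁻ term: 0.0175·213.5^0.57·exp(0.008·61+0.085·10.6) = 1.493
  sum: 1.284 + 1.493 → r_corr = 2.777 μm/a
  mass loss = 2.777 μm/a × 7.14 g/cm³ = 19.83 g·m⁻²·a⁻¹
copper: temperature factor f = -0.080·(0.6) = -0.0480
  SO₂ term: 0.0053·65.1^0.26·exp(0.059·61-0.0480) = 0.547
  Cl⁻ term: 0.01025·213.5^0.27·exp(0.036·61+0.049·10.6) = 0.6591
  r_corr = 0.547 + 0.6591 = 1.206 μm/a
  mass loss = 1.206 μm/a × 8.96 g/cm³ = 10.81 g·m⁻²·a⁻¹
carbon steel: f(T) = -0.054·(T−10) [T>10 °C] = -0.0324
  Pd branch = 1.77·Pd^0.52·e^(0.02·RH+f) = 50.91 μm/a
  Sd branch = 0.102·Sd^0.62·e^(0.033·RH+0.04·T) = 32.45 μm/a
  sum: 50.91 + 32.45 → r_corr = 83.36 μm/a
  mass loss = 83.36 μm/a × 7.85 g/cm³ = 654.4 g·m⁻²·a⁻¹
Ordering by g·m⁻²·a⁻¹: carbon steel (654) > zinc (19.8) > copper (10.8)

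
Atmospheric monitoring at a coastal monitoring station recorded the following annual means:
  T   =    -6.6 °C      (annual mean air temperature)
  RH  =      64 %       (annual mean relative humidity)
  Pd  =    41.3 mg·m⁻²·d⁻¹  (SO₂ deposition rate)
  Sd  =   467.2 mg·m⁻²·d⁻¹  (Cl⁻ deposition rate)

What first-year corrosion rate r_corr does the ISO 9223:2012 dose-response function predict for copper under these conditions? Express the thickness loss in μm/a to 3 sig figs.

copper: T≤10 °C ⇒ hinge +0.126·(-6.6−10) = -2.0916
  sulphur-dioxide contribution → 0.07515 μm/a
  chloride contribution → 0.3905 μm/a
  total first-year rate 0.4657 μm/a

r_corr = 0.466 μm/a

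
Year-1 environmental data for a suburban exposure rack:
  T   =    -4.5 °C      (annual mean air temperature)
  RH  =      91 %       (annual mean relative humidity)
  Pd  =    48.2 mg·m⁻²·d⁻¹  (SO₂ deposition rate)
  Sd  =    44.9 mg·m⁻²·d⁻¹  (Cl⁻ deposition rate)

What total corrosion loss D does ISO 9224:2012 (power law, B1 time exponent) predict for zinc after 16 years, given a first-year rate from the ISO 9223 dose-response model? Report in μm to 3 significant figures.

zinc: f(T) = +0.038·(T−10) [T≤10 °C] = -0.5510
  Pd branch = 0.0129·Pd^0.44·e^(0.046·RH+f) = 2.69 μm/a
  Sd branch = 0.0175·Sd^0.57·e^(0.008·RH+0.085·T) = 0.2162 μm/a
  r_corr = 2.69 + 0.2162 = 2.906 μm/a
ISO 9224: D(t) = r_corr · t^b with b = 0.813 (zinc, B1)
  D(16) = 2.906 × 16^0.813 = 2.906 × 9.527 = 27.69 μm

D(16) = 27.7 μm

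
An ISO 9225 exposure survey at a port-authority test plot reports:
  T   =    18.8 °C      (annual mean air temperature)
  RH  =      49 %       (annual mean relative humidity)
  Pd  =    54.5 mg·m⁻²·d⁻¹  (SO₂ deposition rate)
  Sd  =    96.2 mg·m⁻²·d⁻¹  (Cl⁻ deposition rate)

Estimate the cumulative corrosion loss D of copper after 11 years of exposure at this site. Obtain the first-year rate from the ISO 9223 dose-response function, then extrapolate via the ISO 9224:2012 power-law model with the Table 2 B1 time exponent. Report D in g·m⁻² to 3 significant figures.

copper: f(T) = -0.080·(T−10) [T>10 °C] = -0.7040
  sulphur-dioxide contribution → 0.1335 μm/a
  chloride contribution → 0.5156 μm/a
  total first-year rate 0.6492 μm/a
Long-term exponent b (ISO 9224 Table 2, B1) = 0.667
  D(11) = 0.6492 × 11^0.667 = 0.6492 × 4.95 = 3.213 μm
  Mass loss = 3.213 μm × 8.96 g/cm³ = 28.79 g·m⁻²

D(11) = 28.8 g·m⁻²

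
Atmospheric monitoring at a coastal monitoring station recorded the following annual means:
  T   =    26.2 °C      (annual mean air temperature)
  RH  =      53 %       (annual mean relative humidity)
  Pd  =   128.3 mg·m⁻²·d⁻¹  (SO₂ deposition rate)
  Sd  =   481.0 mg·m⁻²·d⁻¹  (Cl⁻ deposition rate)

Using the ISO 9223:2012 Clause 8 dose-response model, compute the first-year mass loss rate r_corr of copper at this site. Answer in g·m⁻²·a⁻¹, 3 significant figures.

r_corr = 12.9 g·m⁻²·a⁻¹

copper: T>10 °C ⇒ hinge -0.080·(26.2−10) = -1.2960
  Pd branch = 0.0053·Pd^0.26·e^(0.059·RH+f) = 0.1168 μm/a
  Sd branch = 0.01025·Sd^0.27·e^(0.036·RH+0.049·T) = 1.322 μm/a
  sum: 0.1168 + 1.322 → r_corr = 1.438 μm/a
Convert to mass loss: 1.438 μm/a × 8.96 g/cm³ = 12.89 g·m⁻²·a⁻¹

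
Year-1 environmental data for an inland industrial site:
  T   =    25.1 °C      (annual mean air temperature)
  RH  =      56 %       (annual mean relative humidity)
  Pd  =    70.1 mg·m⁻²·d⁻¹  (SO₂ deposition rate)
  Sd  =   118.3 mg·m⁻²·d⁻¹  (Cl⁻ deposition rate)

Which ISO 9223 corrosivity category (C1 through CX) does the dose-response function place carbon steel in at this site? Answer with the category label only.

C4

carbon steel: f(T) = -0.054·(T−10) [T>10 °C] = -0.8154
  Pd branch = 1.77·Pd^0.52·e^(0.02·RH+f) = 21.88 μm/a
  Cl⁻ term: 0.102·118.3^0.62·exp(0.033·56+0.04·25.1) = 34.08
  sum: 21.88 + 34.08 → r_corr = 55.96 μm/a
Category bounds: 50…80 μm/a bracket r_corr ⇒ C4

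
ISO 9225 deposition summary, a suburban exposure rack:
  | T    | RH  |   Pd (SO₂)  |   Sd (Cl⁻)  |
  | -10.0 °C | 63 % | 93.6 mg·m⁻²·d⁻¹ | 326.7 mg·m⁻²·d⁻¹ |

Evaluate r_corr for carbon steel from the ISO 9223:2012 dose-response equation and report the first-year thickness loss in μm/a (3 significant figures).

carbon steel: f(T) = +0.150·(T−10) [T≤10 °C] = -3.0000
  Pd branch = 1.77·Pd^0.52·e^(0.02·RH+f) = 3.291 μm/a
  Sd branch = 0.102·Sd^0.62·e^(0.033·RH+0.04·T) = 19.79 μm/a
  r_corr = 3.291 + 19.79 = 23.09 μm/a

r_corr = 23.1 μm/a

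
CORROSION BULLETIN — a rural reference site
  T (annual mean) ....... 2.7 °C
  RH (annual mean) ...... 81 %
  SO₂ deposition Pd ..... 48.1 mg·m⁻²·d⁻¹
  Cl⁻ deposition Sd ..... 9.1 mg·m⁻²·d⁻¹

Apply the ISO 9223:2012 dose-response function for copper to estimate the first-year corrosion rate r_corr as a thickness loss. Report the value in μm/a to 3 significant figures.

copper: f(T) = +0.126·(T−10) [T≤10 °C] = -0.9198
  Pd branch = 0.0053·Pd^0.26·e^(0.059·RH+f) = 0.6881 μm/a
  Sd branch = 0.01025·Sd^0.27·e^(0.036·RH+0.049·T) = 0.3922 μm/a
  r_corr = 0.6881 + 0.3922 = 1.08 μm/a

r_corr = 1.08 μm/a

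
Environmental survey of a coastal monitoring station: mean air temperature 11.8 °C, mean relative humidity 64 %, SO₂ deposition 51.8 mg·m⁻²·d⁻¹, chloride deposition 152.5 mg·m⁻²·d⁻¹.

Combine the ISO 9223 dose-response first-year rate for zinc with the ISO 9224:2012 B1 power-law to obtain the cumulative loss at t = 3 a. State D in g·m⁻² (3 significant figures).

zinc: f(T) = -0.071·(T−10) [T>10 °C] = -0.1278
  Pd branch = 0.0129·Pd^0.44·e^(0.046·RH+f) = 1.224 μm/a
  Cl⁻ term: 0.0175·152.5^0.57·exp(0.008·64+0.085·11.8) = 1.398
  sum: 1.224 + 1.398 → r_corr = 2.622 μm/a
Power-law: D(3) = r_corr · 3^0.813
  D(3) = 2.622 × 3^0.813 = 2.622 × 2.443 = 6.406 μm
  Mass loss = 6.406 μm × 7.14 g/cm³ = 45.74 g·m⁻²

D(3) = 45.7 g·m⁻²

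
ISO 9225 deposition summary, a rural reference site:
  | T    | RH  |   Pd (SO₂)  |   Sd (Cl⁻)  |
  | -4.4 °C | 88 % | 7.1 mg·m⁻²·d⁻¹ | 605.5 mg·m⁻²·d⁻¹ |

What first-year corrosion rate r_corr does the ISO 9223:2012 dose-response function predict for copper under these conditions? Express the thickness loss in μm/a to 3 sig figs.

r_corr = 1.37 μm/a

copper: temperature factor f = +0.126·(-14.4) = -1.8144
  sulphur-dioxide contribution → 0.2585 μm/a
  chloride contribution → 1.107 μm/a
  ⇒ r_corr(copper) = 1.365 μm/a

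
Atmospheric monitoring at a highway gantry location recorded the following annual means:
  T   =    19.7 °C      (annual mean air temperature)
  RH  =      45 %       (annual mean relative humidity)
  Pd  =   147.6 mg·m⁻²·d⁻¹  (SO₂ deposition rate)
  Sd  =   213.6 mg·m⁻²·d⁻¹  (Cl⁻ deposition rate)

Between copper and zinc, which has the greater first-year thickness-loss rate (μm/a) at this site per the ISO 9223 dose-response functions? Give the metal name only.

copper: T>10 °C ⇒ hinge -0.080·(19.7−10) = -0.7760
  SO₂ term: 0.0053·147.6^0.26·exp(0.059·45-0.7760) = 0.1271
  Cl⁻ term: 0.01025·213.6^0.27·exp(0.036·45+0.049·19.7) = 0.5788
  r_corr = 0.1271 + 0.5788 = 0.7059 μm/a
zinc: T>10 °C ⇒ hinge -0.071·(19.7−10) = -0.6887
  Pd branch = 0.0129·Pd^0.44·e^(0.046·RH+f) = 0.4623 μm/a
  Sd branch = 0.0175·Sd^0.57·e^(0.008·RH+0.085·T) = 2.848 μm/a
  r_corr = 0.4623 + 2.848 = 3.31 μm/a
Ordering by μm/a: zinc (3.31) > copper (0.706)

zinc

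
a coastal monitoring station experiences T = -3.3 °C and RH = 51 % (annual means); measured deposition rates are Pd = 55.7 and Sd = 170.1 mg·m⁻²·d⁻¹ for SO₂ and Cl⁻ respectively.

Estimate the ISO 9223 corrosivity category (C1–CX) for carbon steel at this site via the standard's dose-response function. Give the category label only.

carbon steel: f(T) = +0.150·(T−10) [T≤10 °C] = -1.9950
  SO₂ term: 1.77·55.7^0.52·exp(0.02·51-1.9950) = 5.4
  Cl⁻ term: 0.102·170.1^0.62·exp(0.033·51+0.04·-3.3) = 11.62
  sum: 5.4 + 11.62 → r_corr = 17.02 μm/a
ISO 9223 Table 2 (carbon steel): 1.3 < 17 ≤ 25 μm/a ⇒ C2

C2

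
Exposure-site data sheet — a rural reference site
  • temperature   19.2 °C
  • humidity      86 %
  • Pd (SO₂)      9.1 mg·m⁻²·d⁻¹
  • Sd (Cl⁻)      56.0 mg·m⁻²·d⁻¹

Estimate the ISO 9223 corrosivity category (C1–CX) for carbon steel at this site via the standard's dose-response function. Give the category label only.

C4

carbon steel: f(T) = -0.054·(T−10) [T>10 °C] = -0.4968
  sulphur-dioxide contribution → 18.96 μm/a
  chloride contribution → 45.56 μm/a
  total first-year rate 64.52 μm/a
Category bounds: 50…80 μm/a bracket r_corr ⇒ C4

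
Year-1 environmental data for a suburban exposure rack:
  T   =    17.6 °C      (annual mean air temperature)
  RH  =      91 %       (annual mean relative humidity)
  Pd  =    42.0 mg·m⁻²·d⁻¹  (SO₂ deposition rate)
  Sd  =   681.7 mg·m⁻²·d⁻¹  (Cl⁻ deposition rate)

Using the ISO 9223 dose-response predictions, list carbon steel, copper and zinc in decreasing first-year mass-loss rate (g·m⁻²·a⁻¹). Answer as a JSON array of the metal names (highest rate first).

carbon steel: f(T) = -0.054·(T−10) [T>10 °C] = -0.4104
  SO₂ term: 1.77·42.0^0.52·exp(0.02·91-0.4104) = 50.61
  Cl⁻ term: 0.102·681.7^0.62·exp(0.033·91+0.04·17.6) = 237.3
  sum: 50.61 + 237.3 → r_corr = 287.9 μm/a
  mass loss = 287.9 μm/a × 7.85 g/cm³ = 2260 g·m⁻²·a⁻¹
copper: temperature factor f = -0.080·(7.6) = -0.6080
  SO₂ term: 0.0053·42.0^0.26·exp(0.059·91-0.6080) = 1.637
  Cl⁻ term: 0.01025·681.7^0.27·exp(0.036·91+0.049·17.6) = 3.742
  r_corr = 1.637 + 3.742 = 5.379 μm/a
  mass loss = 5.379 μm/a × 8.96 g/cm³ = 48.19 g·m⁻²·a⁻¹
zinc: T>10 °C ⇒ hinge -0.071·(17.6−10) = -0.5396
  Pd branch = 0.0129·Pd^0.44·e^(0.046·RH+f) = 2.561 μm/a
  Cl⁻ term: 0.0175·681.7^0.57·exp(0.008·91+0.085·17.6) = 6.669
  r_corr = 2.561 + 6.669 = 9.23 μm/a
  mass loss = 9.23 μm/a × 7.14 g/cm³ = 65.9 g·m⁻²·a⁻¹
Ordering by g·m⁻²·a⁻¹: carbon steel (2260) > zinc (65.9) > copper (48.2)

["carbon steel", "zinc", "copper"]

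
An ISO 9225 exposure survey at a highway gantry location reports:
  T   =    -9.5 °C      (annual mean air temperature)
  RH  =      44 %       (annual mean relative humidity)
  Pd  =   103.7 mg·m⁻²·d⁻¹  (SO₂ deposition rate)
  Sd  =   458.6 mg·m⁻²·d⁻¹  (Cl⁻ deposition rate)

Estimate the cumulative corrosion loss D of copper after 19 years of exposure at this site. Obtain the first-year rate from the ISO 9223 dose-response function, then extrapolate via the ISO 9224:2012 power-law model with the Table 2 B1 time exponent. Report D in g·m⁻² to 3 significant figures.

copper: f(T) = +0.126·(T−10) [T≤10 °C] = -2.4570
  SO₂ term: 0.0053·103.7^0.26·exp(0.059·44-2.4570) = 0.02036
  Sd branch = 0.01025·Sd^0.27·e^(0.036·RH+0.049·T) = 0.1641 μm/a
  r_corr = 0.02036 + 0.1641 = 0.1844 μm/a
Long-term exponent b (ISO 9224 Table 2, B1) = 0.667
  D(19) = 0.1844 × 19^0.667 = 0.1844 × 7.127 = 1.315 μm
  Mass loss = 1.315 μm × 8.96 g/cm³ = 11.78 g·m⁻²

D(19) = 11.8 g·m⁻²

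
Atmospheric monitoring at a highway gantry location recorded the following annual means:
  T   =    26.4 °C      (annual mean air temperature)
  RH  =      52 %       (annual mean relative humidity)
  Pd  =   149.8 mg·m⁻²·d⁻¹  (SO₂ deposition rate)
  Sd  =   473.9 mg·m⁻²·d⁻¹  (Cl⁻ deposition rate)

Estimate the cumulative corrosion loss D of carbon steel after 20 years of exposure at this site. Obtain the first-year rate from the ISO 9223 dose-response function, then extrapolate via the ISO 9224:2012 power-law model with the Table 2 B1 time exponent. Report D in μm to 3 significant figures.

D(20) = 490 μm

carbon steel: temperature factor f = -0.054·(16.4) = -0.8856
  SO₂ term: 1.77·149.8^0.52·exp(0.02·52-0.8856) = 27.94
  Sd branch = 0.102·Sd^0.62·e^(0.033·RH+0.04·T) = 74.37 μm/a
  r_corr = 27.94 + 74.37 = 102.3 μm/a
ISO 9224: D(t) = r_corr · t^b with b = 0.523 (carbon steel, B1)
  D(20) = 102.3 × 20^0.523 = 102.3 × 4.791 = 490.2 μm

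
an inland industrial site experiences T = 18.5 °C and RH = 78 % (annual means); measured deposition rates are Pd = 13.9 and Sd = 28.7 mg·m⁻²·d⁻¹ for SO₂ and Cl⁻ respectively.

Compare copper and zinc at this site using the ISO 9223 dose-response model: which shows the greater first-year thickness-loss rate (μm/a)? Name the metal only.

zinc

copper: T>10 °C ⇒ hinge -0.080·(18.5−10) = -0.6800
  SO₂ term: 0.0053·13.9^0.26·exp(0.059·78-0.6800) = 0.5306
  Cl⁻ term: 0.01025·28.7^0.27·exp(0.036·78+0.049·18.5) = 1.041
  sum: 0.5306 + 1.041 → r_corr = 1.572 μm/a
zinc: T>10 °C ⇒ hinge -0.071·(18.5−10) = -0.6035
  SO₂ term: 0.0129·13.9^0.44·exp(0.046·78-0.6035) = 0.8122
  Sd branch = 0.0175·Sd^0.57·e^(0.008·RH+0.085·T) = 1.066 μm/a
  sum: 0.8122 + 1.066 → r_corr = 1.879 μm/a
Ordering by μm/a: zinc (1.88) > copper (1.57)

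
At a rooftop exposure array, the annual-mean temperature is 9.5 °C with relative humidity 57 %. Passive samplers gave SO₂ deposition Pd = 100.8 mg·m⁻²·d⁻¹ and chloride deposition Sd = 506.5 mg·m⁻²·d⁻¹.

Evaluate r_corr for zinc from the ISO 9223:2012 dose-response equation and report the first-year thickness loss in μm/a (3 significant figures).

r_corr = 3.48 μm/a

zinc: T≤10 °C ⇒ hinge +0.038·(9.5−10) = -0.0190
  Pd branch = 0.0129·Pd^0.44·e^(0.046·RH+f) = 1.326 μm/a
  Sd branch = 0.0175·Sd^0.57·e^(0.008·RH+0.085·T) = 2.155 μm/a
  r_corr = 1.326 + 2.155 = 3.481 μm/a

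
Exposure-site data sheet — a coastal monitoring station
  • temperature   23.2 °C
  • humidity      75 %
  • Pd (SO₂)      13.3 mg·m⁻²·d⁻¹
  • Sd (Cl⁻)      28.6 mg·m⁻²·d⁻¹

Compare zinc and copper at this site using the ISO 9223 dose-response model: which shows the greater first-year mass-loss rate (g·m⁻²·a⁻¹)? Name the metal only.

zinc

zinc: f(T) = -0.071·(T−10) [T>10 °C] = -0.9372
  Pd branch = 0.0129·Pd^0.44·e^(0.046·RH+f) = 0.497 μm/a
  Sd branch = 0.0175·Sd^0.57·e^(0.008·RH+0.085·T) = 1.549 μm/a
  r_corr = 0.497 + 1.549 = 2.046 μm/a
  mass loss = 2.046 μm/a × 7.14 g/cm³ = 14.61 g·m⁻²·a⁻¹
copper: T>10 °C ⇒ hinge -0.080·(23.2−10) = -1.0560
  SO₂ term: 0.0053·13.3^0.26·exp(0.059·75-1.0560) = 0.3017
  Sd branch = 0.01025·Sd^0.27·e^(0.036·RH+0.049·T) = 1.176 μm/a
  sum: 0.3017 + 1.176 → r_corr = 1.477 μm/a
  mass loss = 1.477 μm/a × 8.96 g/cm³ = 13.24 g·m⁻²·a⁻¹
Ordering by g·m⁻²·a⁻¹: zinc (14.6) > copper (13.2)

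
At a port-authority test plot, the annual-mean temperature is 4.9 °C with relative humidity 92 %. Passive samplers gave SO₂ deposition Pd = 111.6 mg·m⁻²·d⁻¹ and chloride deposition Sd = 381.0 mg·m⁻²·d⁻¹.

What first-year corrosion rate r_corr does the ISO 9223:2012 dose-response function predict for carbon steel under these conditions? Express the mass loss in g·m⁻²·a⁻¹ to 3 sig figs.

r_corr = 1.28e+03 g·m⁻²·a⁻¹

carbon steel: f(T) = +0.150·(T−10) [T≤10 °C] = -0.7650
  sulphur-dioxide contribution → 60.2 μm/a
  chloride contribution → 102.9 μm/a
  ⇒ r_corr(carbon steel) = 163.1 μm/a
Convert to mass loss: 163.1 μm/a × 7.85 g/cm³ = 1280 g·m⁻²·a⁻¹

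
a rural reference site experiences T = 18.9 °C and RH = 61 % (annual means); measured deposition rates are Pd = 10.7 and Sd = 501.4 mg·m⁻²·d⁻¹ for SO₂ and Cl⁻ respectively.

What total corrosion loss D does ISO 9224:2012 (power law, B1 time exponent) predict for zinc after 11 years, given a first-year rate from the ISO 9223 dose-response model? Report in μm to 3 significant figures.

D(11) = 36.8 μm

zinc: f(T) = -0.071·(T−10) [T>10 °C] = -0.6319
  SO₂ term: 0.0129·10.7^0.44·exp(0.046·61-0.6319) = 0.3219
  Cl⁻ term: 0.0175·501.4^0.57·exp(0.008·61+0.085·18.9) = 4.918
  r_corr = 0.3219 + 4.918 = 5.24 μm/a
ISO 9224: D(t) = r_corr · t^b with b = 0.813 (zinc, B1)
  D(11) = 5.24 × 11^0.813 = 5.24 × 7.025 = 36.81 μm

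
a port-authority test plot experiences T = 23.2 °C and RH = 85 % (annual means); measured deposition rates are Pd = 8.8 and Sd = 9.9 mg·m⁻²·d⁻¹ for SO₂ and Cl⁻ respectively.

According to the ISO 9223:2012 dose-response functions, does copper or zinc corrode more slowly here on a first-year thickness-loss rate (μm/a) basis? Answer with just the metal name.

zinc

copper: temperature factor f = -0.080·(13.2) = -1.0560
  sulphur-dioxide contribution → 0.4889 μm/a
  chloride contribution → 1.265 μm/a
  total first-year rate 1.754 μm/a
zinc: f(T) = -0.071·(T−10) [T>10 °C] = -0.9372
  sulphur-dioxide contribution → 0.6565 μm/a
  chloride contribution → 0.9169 μm/a
  ⇒ r_corr(zinc) = 1.573 μm/a
Ordering by μm/a: copper (1.75) > zinc (1.57)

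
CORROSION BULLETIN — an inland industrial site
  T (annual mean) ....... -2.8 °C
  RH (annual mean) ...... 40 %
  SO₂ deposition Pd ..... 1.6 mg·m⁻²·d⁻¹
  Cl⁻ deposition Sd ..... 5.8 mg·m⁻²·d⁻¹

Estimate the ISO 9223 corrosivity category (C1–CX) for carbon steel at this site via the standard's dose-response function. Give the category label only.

carbon steel: f(T) = +0.150·(T−10) [T≤10 °C] = -1.9200
  sulphur-dioxide contribution → 0.7374 μm/a
  chloride contribution → 1.015 μm/a
  total first-year rate 1.753 μm/a
1.75 μm/a falls in (1.3, 25] for carbon steel → category C2

C2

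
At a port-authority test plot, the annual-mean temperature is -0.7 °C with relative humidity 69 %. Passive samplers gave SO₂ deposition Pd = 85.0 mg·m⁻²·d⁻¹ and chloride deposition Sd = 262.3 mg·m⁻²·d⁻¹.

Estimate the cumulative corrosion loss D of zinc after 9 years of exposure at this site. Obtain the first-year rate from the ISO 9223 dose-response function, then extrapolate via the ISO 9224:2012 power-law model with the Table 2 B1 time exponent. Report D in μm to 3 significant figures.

D(9) = 12.7 μm

zinc: temperature factor f = +0.038·(-10.7) = -0.4066
  SO₂ term: 0.0129·85.0^0.44·exp(0.046·69-0.4066) = 1.45
  Cl⁻ term: 0.0175·262.3^0.57·exp(0.008·69+0.085·-0.7) = 0.6849
  sum: 1.45 + 0.6849 → r_corr = 2.135 μm/a
Long-term exponent b (ISO 9224 Table 2, B1) = 0.813
  D(9) = 2.135 × 9^0.813 = 2.135 × 5.968 = 12.74 μm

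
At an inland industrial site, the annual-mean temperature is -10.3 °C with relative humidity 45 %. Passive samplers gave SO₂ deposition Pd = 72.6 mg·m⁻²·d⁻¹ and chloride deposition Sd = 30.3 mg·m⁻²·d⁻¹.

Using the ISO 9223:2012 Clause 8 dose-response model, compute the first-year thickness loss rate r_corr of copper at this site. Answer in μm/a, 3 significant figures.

r_corr = 0.0963 μm/a

copper: temperature factor f = +0.126·(-20.3) = -2.5578
  SO₂ term: 0.0053·72.6^0.26·exp(0.059·45-2.5578) = 0.0178
  Cl⁻ term: 0.01025·30.3^0.27·exp(0.036·45+0.049·-10.3) = 0.07854
  r_corr = 0.0178 + 0.07854 = 0.09633 μm/a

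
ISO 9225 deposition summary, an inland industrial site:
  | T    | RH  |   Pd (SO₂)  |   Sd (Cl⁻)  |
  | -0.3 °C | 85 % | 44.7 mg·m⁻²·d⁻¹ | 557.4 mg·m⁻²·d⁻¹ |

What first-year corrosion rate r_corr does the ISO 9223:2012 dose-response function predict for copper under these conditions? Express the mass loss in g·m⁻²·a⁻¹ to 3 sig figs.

copper: f(T) = +0.126·(T−10) [T≤10 °C] = -1.2978
  SO₂ term: 0.0053·44.7^0.26·exp(0.059·85-1.2978) = 0.5858
  Sd branch = 0.01025·Sd^0.27·e^(0.036·RH+0.049·T) = 1.188 μm/a
  sum: 0.5858 + 1.188 → r_corr = 1.774 μm/a
Convert to mass loss: 1.774 μm/a × 8.96 g/cm³ = 15.89 g·m⁻²·a⁻¹

r_corr = 15.9 g·m⁻²·a⁻¹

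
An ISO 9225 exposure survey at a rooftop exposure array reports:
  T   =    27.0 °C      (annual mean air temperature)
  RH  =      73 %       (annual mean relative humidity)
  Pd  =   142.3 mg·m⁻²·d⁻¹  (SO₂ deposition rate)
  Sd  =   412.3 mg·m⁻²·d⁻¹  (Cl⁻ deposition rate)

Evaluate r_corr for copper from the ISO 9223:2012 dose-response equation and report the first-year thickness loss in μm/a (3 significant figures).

copper: T>10 °C ⇒ hinge -0.080·(27.0−10) = -1.3600
  SO₂ term: 0.0053·142.3^0.26·exp(0.059·73-1.3600) = 0.3664
  Sd branch = 0.01025·Sd^0.27·e^(0.036·RH+0.049·T) = 2.709 μm/a
  r_corr = 0.3664 + 2.709 = 3.075 μm/a

r_corr = 3.07 μm/a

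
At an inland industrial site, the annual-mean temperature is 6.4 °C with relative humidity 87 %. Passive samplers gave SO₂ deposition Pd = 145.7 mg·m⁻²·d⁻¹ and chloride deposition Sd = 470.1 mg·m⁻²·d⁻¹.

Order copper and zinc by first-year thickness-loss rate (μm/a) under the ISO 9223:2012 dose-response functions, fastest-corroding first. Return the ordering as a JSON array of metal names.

["zinc", "copper"]

copper: temperature factor f = +0.126·(-3.6) = -0.4536
  sulphur-dioxide contribution → 2.085 μm/a
  chloride contribution → 1.693 μm/a
  total first-year rate 3.777 μm/a
zinc: T≤10 °C ⇒ hinge +0.038·(6.4−10) = -0.1368
  sulphur-dioxide contribution → 5.51 μm/a
  chloride contribution → 2.017 μm/a
  ⇒ r_corr(zinc) = 7.527 μm/a
Ordering by μm/a: zinc (7.53) > copper (3.78)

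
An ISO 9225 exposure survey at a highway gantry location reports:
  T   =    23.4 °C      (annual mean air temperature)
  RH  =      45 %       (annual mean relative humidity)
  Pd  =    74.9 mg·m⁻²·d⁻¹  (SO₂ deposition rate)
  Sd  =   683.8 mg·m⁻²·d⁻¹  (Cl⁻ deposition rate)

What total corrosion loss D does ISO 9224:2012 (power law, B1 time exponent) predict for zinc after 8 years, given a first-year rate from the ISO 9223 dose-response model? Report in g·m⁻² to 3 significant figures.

D(8) = 303 g·m⁻²

zinc: temperature factor f = -0.071·(13.4) = -0.9514
  SO₂ term: 0.0129·74.9^0.44·exp(0.046·45-0.9514) = 0.2637
  Cl⁻ term: 0.0175·683.8^0.57·exp(0.008·45+0.085·23.4) = 7.57
  sum: 0.2637 + 7.57 → r_corr = 7.834 μm/a
Long-term exponent b (ISO 9224 Table 2, B1) = 0.813
  D(8) = 7.834 × 8^0.813 = 7.834 × 5.423 = 42.48 μm
  Mass loss = 42.48 μm × 7.14 g/cm³ = 303.3 g·m⁻²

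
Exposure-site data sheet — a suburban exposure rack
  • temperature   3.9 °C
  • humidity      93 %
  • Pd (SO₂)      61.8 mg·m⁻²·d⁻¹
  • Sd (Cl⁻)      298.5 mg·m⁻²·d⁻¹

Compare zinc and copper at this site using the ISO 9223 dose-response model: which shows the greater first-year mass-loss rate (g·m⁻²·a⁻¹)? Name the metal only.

zinc: temperature factor f = +0.038·(-6.1) = -0.2318
  sulphur-dioxide contribution → 4.528 μm/a
  chloride contribution → 1.321 μm/a
  total first-year rate 5.848 μm/a
  mass loss = 5.848 μm/a × 7.14 g/cm³ = 41.76 g·m⁻²·a⁻¹
copper: temperature factor f = +0.126·(-6.1) = -0.7686
  sulphur-dioxide contribution → 1.734 μm/a
  chloride contribution → 1.644 μm/a
  ⇒ r_corr(copper) = 3.378 μm/a
  mass loss = 3.378 μm/a × 8.96 g/cm³ = 30.27 g·m⁻²·a⁻¹
Ordering by g·m⁻²·a⁻¹: zinc (41.8) > copper (30.3)

zinc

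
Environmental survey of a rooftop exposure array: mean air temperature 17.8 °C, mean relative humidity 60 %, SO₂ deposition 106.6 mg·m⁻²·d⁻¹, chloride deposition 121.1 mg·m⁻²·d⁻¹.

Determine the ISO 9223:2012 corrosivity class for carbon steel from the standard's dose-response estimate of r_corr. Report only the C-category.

C4

carbon steel: temperature factor f = -0.054·(7.8) = -0.4212
  sulphur-dioxide contribution → 43.72 μm/a
  chloride contribution → 29.46 μm/a
  ⇒ r_corr(carbon steel) = 73.18 μm/a
73.2 μm/a falls in (50, 80] for carbon steel → category C4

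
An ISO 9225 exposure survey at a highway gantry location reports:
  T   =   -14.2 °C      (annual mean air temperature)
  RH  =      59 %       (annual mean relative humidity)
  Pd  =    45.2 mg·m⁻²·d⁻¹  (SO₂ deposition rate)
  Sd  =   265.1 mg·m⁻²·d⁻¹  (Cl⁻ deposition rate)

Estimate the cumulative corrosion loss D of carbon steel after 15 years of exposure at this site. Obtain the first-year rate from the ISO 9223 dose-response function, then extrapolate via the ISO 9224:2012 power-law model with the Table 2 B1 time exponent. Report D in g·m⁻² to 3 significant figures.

carbon steel: f(T) = +0.150·(T−10) [T≤10 °C] = -3.6300
  SO₂ term: 1.77·45.2^0.52·exp(0.02·59-3.6300) = 1.108
  Cl⁻ term: 0.102·265.1^0.62·exp(0.033·59+0.04·-14.2) = 12.88
  sum: 1.108 + 12.88 → r_corr = 13.99 μm/a
Long-term exponent b (ISO 9224 Table 2, B1) = 0.523
  D(15) = 13.99 × 15^0.523 = 13.99 × 4.122 = 57.67 μm
  Mass loss = 57.67 μm × 7.85 g/cm³ = 452.7 g·m⁻²

D(15) = 453 g·m⁻²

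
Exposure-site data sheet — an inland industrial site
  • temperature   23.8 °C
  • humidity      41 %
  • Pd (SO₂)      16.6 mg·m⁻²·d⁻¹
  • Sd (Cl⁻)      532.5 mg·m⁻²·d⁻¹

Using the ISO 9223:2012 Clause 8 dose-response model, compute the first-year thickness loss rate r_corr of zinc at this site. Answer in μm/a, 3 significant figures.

zinc: temperature factor f = -0.071·(13.8) = -0.9798
  Pd branch = 0.0129·Pd^0.44·e^(0.046·RH+f) = 0.1099 μm/a
  Sd branch = 0.0175·Sd^0.57·e^(0.008·RH+0.085·T) = 6.578 μm/a
  r_corr = 0.1099 + 6.578 = 6.687 μm/a

r_corr = 6.69 μm/a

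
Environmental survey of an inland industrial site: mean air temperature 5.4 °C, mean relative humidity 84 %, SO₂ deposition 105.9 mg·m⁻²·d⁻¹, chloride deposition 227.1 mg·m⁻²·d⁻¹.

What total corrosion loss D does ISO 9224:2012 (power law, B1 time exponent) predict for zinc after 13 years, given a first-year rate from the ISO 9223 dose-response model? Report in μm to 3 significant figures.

zinc: temperature factor f = +0.038·(-4.6) = -0.1748
  SO₂ term: 0.0129·105.9^0.44·exp(0.046·84-0.1748) = 4.016
  Cl⁻ term: 0.0175·227.1^0.57·exp(0.008·84+0.085·5.4) = 1.195
  r_corr = 4.016 + 1.195 = 5.21 μm/a
Long-term exponent b (ISO 9224 Table 2, B1) = 0.813
  D(13) = 5.21 × 13^0.813 = 5.21 × 8.047 = 41.93 μm

D(13) = 41.9 μm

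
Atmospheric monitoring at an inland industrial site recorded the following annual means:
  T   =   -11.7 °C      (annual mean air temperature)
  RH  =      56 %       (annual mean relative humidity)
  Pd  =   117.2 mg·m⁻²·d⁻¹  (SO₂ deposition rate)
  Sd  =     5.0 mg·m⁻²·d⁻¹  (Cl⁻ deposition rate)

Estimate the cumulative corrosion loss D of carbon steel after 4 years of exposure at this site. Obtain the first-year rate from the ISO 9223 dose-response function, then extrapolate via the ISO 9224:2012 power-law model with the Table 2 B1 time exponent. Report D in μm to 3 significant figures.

carbon steel: temperature factor f = +0.150·(-21.7) = -3.2550
  Pd branch = 1.77·Pd^0.52·e^(0.02·RH+f) = 2.492 μm/a
  Sd branch = 0.102·Sd^0.62·e^(0.033·RH+0.04·T) = 1.1 μm/a
  r_corr = 2.492 + 1.1 = 3.592 μm/a
Power-law: D(4) = r_corr · 4^0.523
  D(4) = 3.592 × 4^0.523 = 3.592 × 2.065 = 7.417 μm

D(4) = 7.42 μm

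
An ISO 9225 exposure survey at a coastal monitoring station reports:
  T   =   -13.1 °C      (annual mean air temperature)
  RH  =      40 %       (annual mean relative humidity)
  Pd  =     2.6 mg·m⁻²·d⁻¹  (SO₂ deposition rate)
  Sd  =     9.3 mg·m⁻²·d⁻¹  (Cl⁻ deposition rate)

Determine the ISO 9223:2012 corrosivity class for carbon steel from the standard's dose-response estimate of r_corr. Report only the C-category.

carbon steel: temperature factor f = +0.150·(-23.1) = -3.4650
  SO₂ term: 1.77·2.6^0.52·exp(0.02·40-3.4650) = 0.2025
  Sd branch = 0.102·Sd^0.62·e^(0.033·RH+0.04·T) = 0.9011 μm/a
  r_corr = 0.2025 + 0.9011 = 1.104 μm/a
ISO 9223 Table 2 (carbon steel): 0 < 1.1 ≤ 1.3 μm/a ⇒ C1

C1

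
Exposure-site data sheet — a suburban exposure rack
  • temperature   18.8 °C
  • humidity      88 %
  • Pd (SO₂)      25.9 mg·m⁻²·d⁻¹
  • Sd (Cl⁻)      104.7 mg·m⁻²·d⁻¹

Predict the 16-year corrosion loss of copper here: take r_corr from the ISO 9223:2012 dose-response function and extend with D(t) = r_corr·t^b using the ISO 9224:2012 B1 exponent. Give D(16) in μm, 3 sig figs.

D(16) = 20.6 μm

copper: temperature factor f = -0.080·(8.8) = -0.7040
  Pd branch = 0.0053·Pd^0.26·e^(0.059·RH+f) = 1.099 μm/a
  Sd branch = 0.01025·Sd^0.27·e^(0.036·RH+0.049·T) = 2.148 μm/a
  sum: 1.099 + 2.148 → r_corr = 3.247 μm/a
Power-law: D(16) = r_corr · 16^0.667
  D(16) = 3.247 × 16^0.667 = 3.247 × 6.355 = 20.63 μm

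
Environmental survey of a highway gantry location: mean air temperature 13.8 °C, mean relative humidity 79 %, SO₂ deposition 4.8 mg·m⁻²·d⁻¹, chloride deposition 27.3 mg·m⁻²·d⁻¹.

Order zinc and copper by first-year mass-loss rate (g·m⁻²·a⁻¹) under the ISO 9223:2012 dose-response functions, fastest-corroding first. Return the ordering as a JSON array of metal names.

["copper", "zinc"]

zinc: T>10 °C ⇒ hinge -0.071·(13.8−10) = -0.2698
  SO₂ term: 0.0129·4.8^0.44·exp(0.046·79-0.2698) = 0.7437
  Cl⁻ term: 0.0175·27.3^0.57·exp(0.008·79+0.085·13.8) = 0.7007
  r_corr = 0.7437 + 0.7007 = 1.444 μm/a
  mass loss = 1.444 μm/a × 7.14 g/cm³ = 10.31 g·m⁻²·a⁻¹
copper: temperature factor f = -0.080·(3.8) = -0.3040
  SO₂ term: 0.0053·4.8^0.26·exp(0.059·79-0.3040) = 0.6218
  Cl⁻ term: 0.01025·27.3^0.27·exp(0.036·79+0.049·13.8) = 0.8458
  sum: 0.6218 + 0.8458 → r_corr = 1.468 μm/a
  mass loss = 1.468 μm/a × 8.96 g/cm³ = 13.15 g·m⁻²·a⁻¹
Ordering by g·m⁻²·a⁻¹: copper (13.1) > zinc (10.3)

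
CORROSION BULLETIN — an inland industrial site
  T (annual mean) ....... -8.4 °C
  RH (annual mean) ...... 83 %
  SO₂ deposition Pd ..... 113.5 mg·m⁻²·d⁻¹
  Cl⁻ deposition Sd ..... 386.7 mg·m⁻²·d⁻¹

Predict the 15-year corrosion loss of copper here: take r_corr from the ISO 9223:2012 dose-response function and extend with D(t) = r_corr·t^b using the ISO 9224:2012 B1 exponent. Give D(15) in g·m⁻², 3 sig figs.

copper: temperature factor f = +0.126·(-18.4) = -2.3184
  sulphur-dioxide contribution → 0.239 μm/a
  chloride contribution → 0.6733 μm/a
  total first-year rate 0.9124 μm/a
Long-term exponent b (ISO 9224 Table 2, B1) = 0.667
  D(15) = 0.9124 × 15^0.667 = 0.9124 × 6.088 = 5.554 μm
  Mass loss = 5.554 μm × 8.96 g/cm³ = 49.77 g·m⁻²

D(15) = 49.8 g·m⁻²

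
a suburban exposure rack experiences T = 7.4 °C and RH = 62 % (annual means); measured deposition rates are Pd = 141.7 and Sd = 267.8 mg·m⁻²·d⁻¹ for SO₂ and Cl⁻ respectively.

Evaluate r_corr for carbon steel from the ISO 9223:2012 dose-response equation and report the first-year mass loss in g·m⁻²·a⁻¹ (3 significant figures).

r_corr = 694 g·m⁻²·a⁻¹

carbon steel: T≤10 °C ⇒ hinge +0.150·(7.4−10) = -0.3900
  SO₂ term: 1.77·141.7^0.52·exp(0.02·62-0.3900) = 54.43
  Sd branch = 0.102·Sd^0.62·e^(0.033·RH+0.04·T) = 33.96 μm/a
  sum: 54.43 + 33.96 → r_corr = 88.39 μm/a
Convert to mass loss: 88.39 μm/a × 7.85 g/cm³ = 693.9 g·m⁻²·a⁻¹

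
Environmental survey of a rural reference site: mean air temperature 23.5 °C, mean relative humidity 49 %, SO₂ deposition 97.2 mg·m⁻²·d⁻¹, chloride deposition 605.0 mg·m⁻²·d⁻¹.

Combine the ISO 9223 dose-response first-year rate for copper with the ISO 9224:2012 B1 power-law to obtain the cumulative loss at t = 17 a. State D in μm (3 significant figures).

copper: f(T) = -0.080·(T−10) [T>10 °C] = -1.0800
  sulphur-dioxide contribution → 0.1066 μm/a
  chloride contribution → 1.067 μm/a
  total first-year rate 1.173 μm/a
Power-law: D(17) = r_corr · 17^0.667
  D(17) = 1.173 × 17^0.667 = 1.173 × 6.618 = 7.763 μm

D(17) = 7.76 μm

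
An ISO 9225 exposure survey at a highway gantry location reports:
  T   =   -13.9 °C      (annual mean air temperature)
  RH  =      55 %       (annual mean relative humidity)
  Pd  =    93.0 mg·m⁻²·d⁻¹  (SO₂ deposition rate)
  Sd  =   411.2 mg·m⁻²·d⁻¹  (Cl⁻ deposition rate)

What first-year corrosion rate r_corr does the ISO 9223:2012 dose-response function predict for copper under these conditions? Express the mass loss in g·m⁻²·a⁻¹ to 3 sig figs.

r_corr = 1.90 g·m⁻²·a⁻¹

copper: f(T) = +0.126·(T−10) [T≤10 °C] = -3.0114
  Pd branch = 0.0053·Pd^0.26·e^(0.059·RH+f) = 0.02175 μm/a
  Cl⁻ term: 0.01025·411.2^0.27·exp(0.036·55+0.049·-13.9) = 0.1908
  r_corr = 0.02175 + 0.1908 = 0.2126 μm/a
Convert to mass loss: 0.2126 μm/a × 8.96 g/cm³ = 1.905 g·m⁻²·a⁻¹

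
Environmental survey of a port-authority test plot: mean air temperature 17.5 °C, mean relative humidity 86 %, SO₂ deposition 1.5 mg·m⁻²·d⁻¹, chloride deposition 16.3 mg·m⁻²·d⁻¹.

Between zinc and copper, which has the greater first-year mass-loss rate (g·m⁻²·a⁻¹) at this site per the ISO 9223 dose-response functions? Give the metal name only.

copper

zinc: T>10 °C ⇒ hinge -0.071·(17.5−10) = -0.5325
  sulphur-dioxide contribution → 0.473 μm/a
  chloride contribution → 0.7565 μm/a
  ⇒ r_corr(zinc) = 1.229 μm/a
  mass loss = 1.229 μm/a × 7.14 g/cm³ = 8.779 g·m⁻²·a⁻¹
copper: temperature factor f = -0.080·(7.5) = -0.6000
  sulphur-dioxide contribution → 0.5165 μm/a
  chloride contribution → 1.135 μm/a
  ⇒ r_corr(copper) = 1.652 μm/a
  mass loss = 1.652 μm/a × 8.96 g/cm³ = 14.8 g·m⁻²·a⁻¹
Ordering by g·m⁻²·a⁻¹: copper (14.8) > zinc (8.78)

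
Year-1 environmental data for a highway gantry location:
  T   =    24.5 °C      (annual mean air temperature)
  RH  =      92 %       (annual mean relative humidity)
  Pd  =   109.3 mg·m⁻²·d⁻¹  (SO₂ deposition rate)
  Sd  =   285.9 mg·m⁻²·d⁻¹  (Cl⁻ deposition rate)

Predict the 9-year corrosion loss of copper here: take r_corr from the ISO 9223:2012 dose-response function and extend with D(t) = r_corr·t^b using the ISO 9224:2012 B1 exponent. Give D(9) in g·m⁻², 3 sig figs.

D(9) = 217 g·m⁻²

copper: T>10 °C ⇒ hinge -0.080·(24.5−10) = -1.1600
  SO₂ term: 0.0053·109.3^0.26·exp(0.059·92-1.1600) = 1.282
  Cl⁻ term: 0.01025·285.9^0.27·exp(0.036·92+0.049·24.5) = 4.302
  r_corr = 1.282 + 4.302 = 5.584 μm/a
Long-term exponent b (ISO 9224 Table 2, B1) = 0.667
  D(9) = 5.584 × 9^0.667 = 5.584 × 4.33 = 24.18 μm
  Mass loss = 24.18 μm × 8.96 g/cm³ = 216.6 g·m⁻²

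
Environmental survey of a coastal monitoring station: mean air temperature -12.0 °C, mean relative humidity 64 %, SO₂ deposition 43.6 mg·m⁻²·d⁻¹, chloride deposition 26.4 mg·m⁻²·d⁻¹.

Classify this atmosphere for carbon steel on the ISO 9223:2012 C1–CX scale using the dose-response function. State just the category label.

C2

carbon steel: temperature factor f = +0.150·(-22.0) = -3.3000
  sulphur-dioxide contribution → 1.672 μm/a
  chloride contribution → 3.97 μm/a
  ⇒ r_corr(carbon steel) = 5.642 μm/a
Category bounds: 1.3…25 μm/a bracket r_corr ⇒ C2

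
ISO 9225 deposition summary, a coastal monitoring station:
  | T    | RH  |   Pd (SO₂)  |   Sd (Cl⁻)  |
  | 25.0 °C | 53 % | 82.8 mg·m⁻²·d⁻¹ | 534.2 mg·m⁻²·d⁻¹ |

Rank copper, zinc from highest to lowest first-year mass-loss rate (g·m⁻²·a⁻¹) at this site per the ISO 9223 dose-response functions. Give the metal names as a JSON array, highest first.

["zinc", "copper"]

copper: f(T) = -0.080·(T−10) [T>10 °C] = -1.2000
  SO₂ term: 0.0053·82.8^0.26·exp(0.059·53-1.2000) = 0.1148
  Sd branch = 0.01025·Sd^0.27·e^(0.036·RH+0.049·T) = 1.282 μm/a
  sum: 0.1148 + 1.282 → r_corr = 1.397 μm/a
  mass loss = 1.397 μm/a × 8.96 g/cm³ = 12.51 g·m⁻²·a⁻¹
zinc: f(T) = -0.071·(T−10) [T>10 °C] = -1.0650
  SO₂ term: 0.0129·82.8^0.44·exp(0.046·53-1.0650) = 0.3555
  Cl⁻ term: 0.0175·534.2^0.57·exp(0.008·53+0.085·25.0) = 8.032
  r_corr = 0.3555 + 8.032 = 8.388 μm/a
  mass loss = 8.388 μm/a × 7.14 g/cm³ = 59.89 g·m⁻²·a⁻¹
Ordering by g·m⁻²·a⁻¹: zinc (59.9) > copper (12.5)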